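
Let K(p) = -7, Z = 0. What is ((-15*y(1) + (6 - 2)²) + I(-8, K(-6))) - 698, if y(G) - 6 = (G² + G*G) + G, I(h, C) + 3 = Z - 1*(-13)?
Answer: -807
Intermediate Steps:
I(h, C) = 10 (I(h, C) = -3 + (0 - 1*(-13)) = -3 + (0 + 13) = -3 + 13 = 10)
y(G) = 6 + G + 2*G² (y(G) = 6 + ((G² + G*G) + G) = 6 + ((G² + G²) + G) = 6 + (2*G² + G) = 6 + (G + 2*G²) = 6 + G + 2*G²)
((-15*y(1) + (6 - 2)²) + I(-8, K(-6))) - 698 = ((-15*(6 + 1 + 2*1²) + (6 - 2)²) + 10) - 698 = ((-15*(6 + 1 + 2*1) + 4²) + 10) - 698 = ((-15*(6 + 1 + 2) + 16) + 10) - 698 = ((-15*9 + 16) + 10) - 698 = ((-135 + 16) + 10) - 698 = (-119 + 10) - 698 = -109 - 698 = -807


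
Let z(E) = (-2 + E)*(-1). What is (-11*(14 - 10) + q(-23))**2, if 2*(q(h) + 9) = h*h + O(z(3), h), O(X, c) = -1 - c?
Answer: 198025/4 ≈ 49506.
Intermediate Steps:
z(E) = 2 - E
q(h) = -19/2 + h**2/2 - h/2 (q(h) = -9 + (h*h + (-1 - h))/2 = -9 + (h**2 + (-1 - h))/2 = -9 + (-1 + h**2 - h)/2 = -9 + (-1/2 + h**2/2 - h/2) = -19/2 + h**2/2 - h/2)
(-11*(14 - 10) + q(-23))**2 = (-11*(14 - 10) + (-19/2 + (1/2)*(-23)**2 - 1/2*(-23)))**2 = (-11*4 + (-19/2 + (1/2)*529 + 23/2))**2 = (-44 + (-19/2 + 529/2 + 23/2))**2 = (-44 + 533/2)**2 = (445/2)**2 = 198025/4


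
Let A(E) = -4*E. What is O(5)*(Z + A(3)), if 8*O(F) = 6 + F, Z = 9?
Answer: -33/8 ≈ -4.1250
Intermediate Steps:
O(F) = 3/4 + F/8 (O(F) = (6 + F)/8 = 3/4 + F/8)
O(5)*(Z + A(3)) = (3/4 + (1/8)*5)*(9 - 4*3) = (3/4 + 5/8)*(9 - 12) = (11/8)*(-3) = -33/8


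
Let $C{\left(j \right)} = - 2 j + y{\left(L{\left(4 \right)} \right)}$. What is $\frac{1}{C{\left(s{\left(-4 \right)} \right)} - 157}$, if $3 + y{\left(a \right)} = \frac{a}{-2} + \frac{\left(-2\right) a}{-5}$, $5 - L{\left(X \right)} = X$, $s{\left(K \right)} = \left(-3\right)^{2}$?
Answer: $- \frac{10}{1781} \approx -0.0056148$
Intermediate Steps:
$s{\left(K \right)} = 9$
$L{\left(X \right)} = 5 - X$
$y{\left(a \right)} = -3 - \frac{a}{10}$ ($y{\left(a \right)} = -3 + \left(\frac{a}{-2} + \frac{\left(-2\right) a}{-5}\right) = -3 + \left(a \left(- \frac{1}{2}\right) + - 2 a \left(- \frac{1}{5}\right)\right) = -3 + \left(- \frac{a}{2} + \frac{2 a}{5}\right) = -3 - \frac{a}{10}$)
$C{\left(j \right)} = - \frac{31}{10} - 2 j$ ($C{\left(j \right)} = - 2 j - \left(3 + \frac{5 - 4}{10}\right) = - 2 j - \frac{31}{10} = - \frac{31}{10} - 2 j$)
$\frac{1}{C{\left(s{\left(-4 \right)} \right)} - 157} = \frac{1}{\left(- \frac{31}{10} - 18\right) - 157} = \frac{1}{- \frac{211}{10} - 157} = \frac{1}{- \frac{1781}{10}} = - \frac{10}{1781}$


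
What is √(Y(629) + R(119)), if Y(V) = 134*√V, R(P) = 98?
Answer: √(98 + 134*√629) ≈ 58.811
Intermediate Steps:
√(Y(629) + R(119)) = √(134*√629 + 98) = √(98 + 134*√629)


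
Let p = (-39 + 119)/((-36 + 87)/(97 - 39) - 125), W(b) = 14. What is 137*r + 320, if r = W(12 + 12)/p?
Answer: -6161441/2320 ≈ -2655.8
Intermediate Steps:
p = -4640/7199 (p = 80/(51/58 - 125) = 80/(-7199/58) = 80*(-58/7199) = -4640/7199 ≈ -0.64453)
r = -50393/2320 (r = 14/(-4640/7199) = 14*(-7199/4640) = -50393/2320 ≈ -21.721)
137*r + 320 = 137*(-50393/2320) + 320 = -6903841/2320 + 320 = -6161441/2320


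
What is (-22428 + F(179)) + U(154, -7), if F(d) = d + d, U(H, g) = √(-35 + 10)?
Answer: -22070 + 5*I ≈ -22070.0 + 5.0*I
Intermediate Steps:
U(H, g) = 5*I (U(H, g) = √(-25) = 5*I)
F(d) = 2*d
(-22428 + F(179)) + U(154, -7) = (-22428 + 2*179) + 5*I = (-22428 + 358) + 5*I = -22070 + 5*I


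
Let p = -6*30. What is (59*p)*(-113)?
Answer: 1200060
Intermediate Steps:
p = -180
(59*p)*(-113) = (59*(-180))*(-113) = -10620*(-113) = 1200060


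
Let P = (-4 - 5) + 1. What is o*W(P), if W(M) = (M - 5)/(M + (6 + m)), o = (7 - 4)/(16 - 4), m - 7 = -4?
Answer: -13/4 ≈ -3.2500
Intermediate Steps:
m = 3 (m = 7 - 4 = 3)
P = -8 (P = -9 + 1 = -8)
o = 1/4 (o = 3/12 = 3*(1/12) = 1/4 ≈ 0.25000)
W(M) = (-5 + M)/(9 + M) (W(M) = (M - 5)/(M + (6 + 3)) = (-5 + M)/(M + 9) = (-5 + M)/(9 + M))
o*W(P) = ((-5 - 8)/(9 - 8))/4 = (-13/1)/4 = (1*(-13))/4 = (1/4)*(-13) = -13/4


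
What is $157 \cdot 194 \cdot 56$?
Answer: $1705648$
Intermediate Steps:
$157 \cdot 194 \cdot 56 = 30458 \cdot 56 = 1705648$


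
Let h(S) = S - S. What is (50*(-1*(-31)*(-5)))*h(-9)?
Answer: 0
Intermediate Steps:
h(S) = 0
(50*(-1*(-31)*(-5)))*h(-9) = (50*(-1*(-31)*(-5)))*0 = (50*(31*(-5)))*0 = (50*(-155))*0 = -7750*0 = 0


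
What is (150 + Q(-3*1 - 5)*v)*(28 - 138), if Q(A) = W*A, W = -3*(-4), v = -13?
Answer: -153780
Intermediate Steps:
W = 12
Q(A) = 12*A
(150 + Q(-3*1 - 5)*v)*(28 - 138) = (150 + (12*(-3*1 - 5))*(-13))*(28 - 138) = (150 + (12*(-3 - 5))*(-13))*(-110) = (150 + (12*(-8))*(-13))*(-110) = (150 - 96*(-13))*(-110) = (150 + 1248)*(-110) = 1398*(-110) = -153780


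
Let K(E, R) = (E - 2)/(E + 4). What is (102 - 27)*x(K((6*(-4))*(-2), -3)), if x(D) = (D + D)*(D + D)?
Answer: 39675/169 ≈ 234.76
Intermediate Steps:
K(E, R) = (-2 + E)/(4 + E)
x(D) = 4*D**2 (x(D) = (2*D)*(2*D) = 4*D**2)
(102 - 27)*x(K((6*(-4))*(-2), -3)) = (102 - 27)*(4*((-2 + (6*(-4))*(-2))/(4 + (6*(-4))*(-2)))**2) = 75*(4*((-2 - 24*(-2))/(4 - 24*(-2)))**2) = 75*(4*((-2 + 48)/(4 + 48))**2) = 75*(4*(46/52)**2) = 75*(4*((1/52)*46)**2) = 75*(4*(23/26)**2) = 75*(4*(529/676)) = 75*(529/169) = 39675/169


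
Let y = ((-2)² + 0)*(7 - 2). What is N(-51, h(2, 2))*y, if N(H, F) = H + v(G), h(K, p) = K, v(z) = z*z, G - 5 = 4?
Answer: 600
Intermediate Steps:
G = 9 (G = 5 + 4 = 9)
v(z) = z²
y = 20 (y = (4 + 0)*5 = 4*5 = 20)
N(H, F) = 81 + H (N(H, F) = H + 9² = H + 81 = 81 + H)
N(-51, h(2, 2))*y = (81 - 51)*20 = 30*20 = 600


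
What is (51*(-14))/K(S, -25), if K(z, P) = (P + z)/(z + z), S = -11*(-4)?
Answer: -62832/19 ≈ -3306.9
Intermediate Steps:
S = 44
K(z, P) = (P + z)/(2*z) (K(z, P) = (P + z)/((2*z)) = (P + z)*(1/(2*z)) = (P + z)/(2*z))
(51*(-14))/K(S, -25) = (51*(-14))/(((½)*(-25 + 44)/44)) = -714/((½)*(1/44)*19) = -714/19/88 = -714*88/19 = -62832/19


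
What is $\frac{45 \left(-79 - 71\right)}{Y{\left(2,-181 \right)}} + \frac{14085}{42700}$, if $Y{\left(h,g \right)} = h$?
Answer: $- \frac{28819683}{8540} \approx -3374.7$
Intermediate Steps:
$\frac{45 \left(-79 - 71\right)}{Y{\left(2,-181 \right)}} + \frac{14085}{42700} = \frac{45 \left(-79 - 71\right)}{2} + \frac{14085}{42700} = 45 \left(-150\right) \frac{1}{2} + 14085 \cdot \frac{1}{42700} = \left(-6750\right) \frac{1}{2} + \frac{2817}{8540} = -3375 + \frac{2817}{8540} = - \frac{28819683}{8540}$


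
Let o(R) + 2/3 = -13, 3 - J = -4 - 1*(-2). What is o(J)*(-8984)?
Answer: 368344/3 ≈ 1.2278e+5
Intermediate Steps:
J = 5 (J = 3 - (-4 - 1*(-2)) = 3 - (-4 + 2) = 3 - 1*(-2) = 3 + 2 = 5)
o(R) = -41/3 (o(R) = -⅔ - 13 = -41/3)
o(J)*(-8984) = -41/3*(-8984) = 368344/3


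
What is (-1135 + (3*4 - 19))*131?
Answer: -149602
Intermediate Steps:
(-1135 + (3*4 - 19))*131 = (-1135 + (12 - 19))*131 = (-1135 - 7)*131 = -1142*131 = -149602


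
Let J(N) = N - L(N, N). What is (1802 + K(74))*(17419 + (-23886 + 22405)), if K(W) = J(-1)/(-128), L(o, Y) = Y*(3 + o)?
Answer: 1838089695/64 ≈ 2.8720e+7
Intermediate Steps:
J(N) = N - N*(3 + N)
K(W) = -1/128 (K(W) = -(-2 - 1*(-1))/(-128) = -(-2 + 1)*(-1/128) = -1*(-1)*(-1/128) = 1*(-1/128) = -1/128)
(1802 + K(74))*(17419 + (-23886 + 22405)) = (1802 - 1/128)*(17419 + (-23886 + 22405)) = 230655*(17419 - 1481)/128 = (230655/128)*15938 = 1838089695/64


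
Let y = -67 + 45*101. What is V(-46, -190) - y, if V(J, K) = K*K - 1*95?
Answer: 31527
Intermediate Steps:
V(J, K) = -95 + K² (V(J, K) = K² - 95 = -95 + K²)
y = 4478 (y = -67 + 4545 = 4478)
V(-46, -190) - y = (-95 + (-190)²) - 1*4478 = (-95 + 36100) - 4478 = 36005 - 4478 = 31527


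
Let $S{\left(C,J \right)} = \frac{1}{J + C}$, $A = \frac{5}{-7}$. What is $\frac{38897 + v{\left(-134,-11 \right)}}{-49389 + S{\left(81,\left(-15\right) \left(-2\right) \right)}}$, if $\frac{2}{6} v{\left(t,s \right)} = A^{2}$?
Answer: $- \frac{105784554}{134313361} \approx -0.78759$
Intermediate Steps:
$A = - \frac{5}{7}$ ($A = 5 \left(- \frac{1}{7}\right) = - \frac{5}{7} \approx -0.71429$)
$v{\left(t,s \right)} = \frac{75}{49}$ ($v{\left(t,s \right)} = 3 \left(- \frac{5}{7}\right)^{2} = 3 \cdot \frac{25}{49} = \frac{75}{49}$)
$S{\left(C,J \right)} = \frac{1}{C + J}$
$\frac{38897 + v{\left(-134,-11 \right)}}{-49389 + S{\left(81,\left(-15\right) \left(-2\right) \right)}} = \frac{38897 + \frac{75}{49}}{-49389 + \frac{1}{81 - -30}} = \frac{1906028}{49 \left(-49389 + \frac{1}{81 + 30}\right)} = \frac{1906028}{49 \left(-49389 + \frac{1}{111}\right)} = \frac{1906028}{49 \left(- \frac{5482178}{111}\right)} = \frac{1906028}{49} \left(- \frac{111}{5482178}\right) = - \frac{105784554}{134313361}$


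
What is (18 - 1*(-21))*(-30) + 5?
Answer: -1165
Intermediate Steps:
(18 - 1*(-21))*(-30) + 5 = (18 + 21)*(-30) + 5 = 39*(-30) + 5 = -1170 + 5 = -1165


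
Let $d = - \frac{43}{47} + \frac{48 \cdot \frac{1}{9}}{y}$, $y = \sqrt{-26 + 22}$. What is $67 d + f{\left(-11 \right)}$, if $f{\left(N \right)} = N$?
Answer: $- \frac{3398}{47} - \frac{536 i}{3} \approx -72.298 - 178.67 i$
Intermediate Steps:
$y = 2 i$ ($y = \sqrt{-4} = 2 i \approx 2.0 i$)
$d = - \frac{43}{47} - \frac{8 i}{3}$ ($d = - \frac{43}{47} + \frac{48 \cdot \frac{1}{9}}{2 i} = \left(-43\right) \frac{1}{47} + 48 \cdot \frac{1}{9} \left(- \frac{i}{2}\right) = - \frac{43}{47} + \frac{16 \left(- \frac{i}{2}\right)}{3} = - \frac{43}{47} - \frac{8 i}{3} \approx -0.91489 - 2.6667 i$)
$67 d + f{\left(-11 \right)} = 67 \frac{i \left(-376 + 129 i\right)}{141} - 11 = \frac{67 i \left(-376 + 129 i\right)}{141} - 11 = -11 + \frac{67 i \left(-376 + 129 i\right)}{141}$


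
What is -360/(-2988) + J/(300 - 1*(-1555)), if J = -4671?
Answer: -369143/153965 ≈ -2.3976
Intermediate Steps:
-360/(-2988) + J/(300 - 1*(-1555)) = -360/(-2988) - 4671/(300 - 1*(-1555)) = -360*(-1/2988) - 4671/(300 + 1555) = 10/83 - 4671/1855 = -369143/153965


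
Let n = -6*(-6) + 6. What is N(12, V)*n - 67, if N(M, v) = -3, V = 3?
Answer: -193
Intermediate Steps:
n = 42 (n = 36 + 6 = 42)
N(12, V)*n - 67 = -3*42 - 67 = -126 - 67 = -193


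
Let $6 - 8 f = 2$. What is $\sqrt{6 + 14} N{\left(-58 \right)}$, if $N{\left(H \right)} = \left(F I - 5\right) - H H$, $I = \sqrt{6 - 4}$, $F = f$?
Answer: $\sqrt{5} \left(-6738 + \sqrt{2}\right) \approx -15063.0$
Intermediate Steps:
$f = \frac{1}{2}$ ($f = \frac{3}{4} - \frac{1}{4} = \frac{1}{2} \approx 0.5$)
$F = \frac{1}{2} \approx 0.5$
$I = \sqrt{2} \approx 1.4142$
$N{\left(H \right)} = -5 + \frac{\sqrt{2}}{2} - H^{2}$ ($N{\left(H \right)} = \left(\frac{\sqrt{2}}{2} - 5\right) - H H = \left(-5 + \frac{\sqrt{2}}{2}\right) - H^{2} = -5 + \frac{\sqrt{2}}{2} - H^{2}$)
$\sqrt{6 + 14} N{\left(-58 \right)} = \sqrt{6 + 14} \left(-5 + \frac{\sqrt{2}}{2} - \left(-58\right)^{2}\right) = \sqrt{20} \left(-5 + \frac{\sqrt{2}}{2} - 3364\right) = 2 \sqrt{5} \left(-5 + \frac{\sqrt{2}}{2} - 3364\right) = 2 \sqrt{5} \left(-3369 + \frac{\sqrt{2}}{2}\right)$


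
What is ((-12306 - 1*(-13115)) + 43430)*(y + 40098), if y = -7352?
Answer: 1448650294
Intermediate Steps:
((-12306 - 1*(-13115)) + 43430)*(y + 40098) = ((-12306 - 1*(-13115)) + 43430)*(-7352 + 40098) = ((-12306 + 13115) + 43430)*32746 = (809 + 43430)*32746 = 44239*32746 = 1448650294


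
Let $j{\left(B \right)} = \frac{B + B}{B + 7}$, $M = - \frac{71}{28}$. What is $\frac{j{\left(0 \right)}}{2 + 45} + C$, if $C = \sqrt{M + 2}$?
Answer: $\frac{i \sqrt{105}}{14} \approx 0.73193 i$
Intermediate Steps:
$M = - \frac{71}{28}$ ($M = \left(-71\right) \frac{1}{28} = - \frac{71}{28} \approx -2.5357$)
$C = \frac{i \sqrt{105}}{14}$ ($C = \sqrt{- \frac{71}{28} + 2} = \sqrt{- \frac{15}{28}} = \frac{i \sqrt{105}}{14} \approx 0.73193 i$)
$j{\left(B \right)} = \frac{2 B}{7 + B}$
$\frac{j{\left(0 \right)}}{2 + 45} + C = \frac{2 \cdot 0 \frac{1}{7 + 0}}{2 + 45} + \frac{i \sqrt{105}}{14} = \frac{2 \cdot 0 \cdot \frac{1}{7}}{47} + \frac{i \sqrt{105}}{14} = 2 \cdot 0 \cdot \frac{1}{7} \cdot \frac{1}{47} + \frac{i \sqrt{105}}{14} = 0 \cdot \frac{1}{47} + \frac{i \sqrt{105}}{14} = 0 + \frac{i \sqrt{105}}{14} = \frac{i \sqrt{105}}{14}$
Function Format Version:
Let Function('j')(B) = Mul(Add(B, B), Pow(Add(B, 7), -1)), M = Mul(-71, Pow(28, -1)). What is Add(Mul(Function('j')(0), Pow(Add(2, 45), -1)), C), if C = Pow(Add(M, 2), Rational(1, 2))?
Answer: Mul(Rational(1, 14), I, Pow(105, Rational(1, 2))) ≈ Mul(0.73193, I)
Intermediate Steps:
M = Rational(-71, 28) (M = Mul(-71, Rational(1, 28)) = Rational(-71, 28) ≈ -2.5357)
C = Mul(Rational(1, 14), I, Pow(105, Rational(1, 2))) (C = Pow(Add(Rational(-71, 28), 2), Rational(1, 2)) = Pow(Rational(-15, 28), Rational(1, 2)) = Mul(Rational(1, 14), I, Pow(105, Rational(1, 2))) ≈ Mul(0.73193, I))
Function('j')(B) = Mul(2, B, Pow(Add(7, B), -1)) (Function('j')(B) = Mul(Mul(2, B), Pow(Add(7, B), -1)) = Mul(2, B, Pow(Add(7, B), -1)))
Add(Mul(Function('j')(0), Pow(Add(2, 45), -1)), C) = Add(Mul(Mul(2, 0, Pow(Add(7, 0), -1)), Pow(Add(2, 45), -1)), Mul(Rational(1, 14), I, Pow(105, Rational(1, 2)))) = Add(Mul(Mul(2, 0, Pow(7, -1)), Pow(47, -1)), Mul(Rational(1, 14), I, Pow(105, Rational(1, 2)))) = Add(Mul(Mul(2, 0, Rational(1, 7)), Rational(1, 47)), Mul(Rational(1, 14), I, Pow(105, Rational(1, 2)))) = Add(Mul(0, Rational(1, 47)), Mul(Rational(1, 14), I, Pow(105, Rational(1, 2)))) = Add(0, Mul(Rational(1, 14), I, Pow(105, Rational(1, 2)))) = Mul(Rational(1, 14), I, Pow(105, Rational(1, 2)))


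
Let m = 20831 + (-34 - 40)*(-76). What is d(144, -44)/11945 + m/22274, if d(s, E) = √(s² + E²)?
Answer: 715/602 + 4*√1417/11945 ≈ 1.2003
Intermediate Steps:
d(s, E) = √(E² + s²)
m = 26455 (m = 20831 - 74*(-76) = 20831 + 5624 = 26455)
d(144, -44)/11945 + m/22274 = √((-44)² + 144²)/11945 + 26455/22274 = √(1936 + 20736)*(1/11945) + 26455*(1/22274) = √22672*(1/11945) + 715/602 = (4*√1417)*(1/11945) + 715/602 = 4*√1417/11945 + 715/602 = 715/602 + 4*√1417/11945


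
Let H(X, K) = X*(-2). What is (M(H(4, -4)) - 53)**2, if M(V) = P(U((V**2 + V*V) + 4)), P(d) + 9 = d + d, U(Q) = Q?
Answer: 40804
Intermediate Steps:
H(X, K) = -2*X
P(d) = -9 + 2*d (P(d) = -9 + (d + d) = -9 + 2*d)
M(V) = -1 + 4*V**2 (M(V) = -9 + 2*((V**2 + V*V) + 4) = -9 + 2*((V**2 + V**2) + 4) = -9 + 2*(2*V**2 + 4) = -9 + 2*(4 + 2*V**2) = -9 + (8 + 4*V**2) = -1 + 4*V**2)
(M(H(4, -4)) - 53)**2 = ((-1 + 4*(-2*4)**2) - 53)**2 = ((-1 + 4*(-8)**2) - 53)**2 = ((-1 + 4*64) - 53)**2 = ((-1 + 256) - 53)**2 = (255 - 53)**2 = 202**2 = 40804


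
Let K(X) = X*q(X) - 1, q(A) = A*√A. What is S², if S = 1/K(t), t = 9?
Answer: 1/58564 ≈ 1.7075e-5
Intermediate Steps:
q(A) = A^(3/2)
K(X) = -1 + X^(5/2) (K(X) = X*X^(3/2) - 1 = X^(5/2) - 1 = -1 + X^(5/2))
S = 1/242 (S = 1/(-1 + 9^(5/2)) = 1/(-1 + 243) = 1/242 ≈ 0.0041322)
S² = (1/242)² = 1/58564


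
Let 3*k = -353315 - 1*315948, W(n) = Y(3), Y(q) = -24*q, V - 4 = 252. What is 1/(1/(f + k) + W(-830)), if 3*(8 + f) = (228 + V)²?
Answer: -435031/31322235 ≈ -0.013889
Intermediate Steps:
V = 256 (V = 4 + 252 = 256)
W(n) = -72 (W(n) = -24*3 = -72)
k = -669263/3 (k = (-353315 - 1*315948)/3 = (-353315 - 315948)/3 = (⅓)*(-669263) = -669263/3 ≈ -2.2309e+5)
f = 234232/3 (f = -8 + (228 + 256)²/3 = -8 + (⅓)*484² = -8 + (⅓)*234256 = -8 + 234256/3 = 234232/3 ≈ 78077.)
1/(1/(f + k) + W(-830)) = 1/(1/(234232/3 - 669263/3) - 72) = 1/(1/(-435031/3) - 72) = 1/(-3/435031 - 72) = 1/(-31322235/435031) = -435031/31322235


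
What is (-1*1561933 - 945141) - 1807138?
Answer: -4314212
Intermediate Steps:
(-1*1561933 - 945141) - 1807138 = (-1561933 - 945141) - 1807138 = -2507074 - 1807138 = -4314212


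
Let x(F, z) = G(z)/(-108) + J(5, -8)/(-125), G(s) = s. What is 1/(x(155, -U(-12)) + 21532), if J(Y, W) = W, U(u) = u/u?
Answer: 13500/290682989 ≈ 4.6442e-5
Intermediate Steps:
U(u) = 1
x(F, z) = 8/125 - z/108 (x(F, z) = z/(-108) - 8/(-125) = z*(-1/108) - 8*(-1/125) = -z/108 + 8/125 = 8/125 - z/108)
1/(x(155, -U(-12)) + 21532) = 1/((8/125 - (-1)/108) + 21532) = 1/((8/125 - 1/108*(-1)) + 21532) = 1/((8/125 + 1/108) + 21532) = 1/(989/13500 + 21532) = 1/(290682989/13500) = 13500/290682989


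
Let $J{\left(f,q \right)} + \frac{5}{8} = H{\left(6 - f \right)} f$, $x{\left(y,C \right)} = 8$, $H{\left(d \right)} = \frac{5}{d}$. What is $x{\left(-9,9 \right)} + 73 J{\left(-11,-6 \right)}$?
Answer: $- \frac{37237}{136} \approx -273.8$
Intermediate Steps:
$J{\left(f,q \right)} = - \frac{5}{8} + \frac{5 f}{6 - f}$ ($J{\left(f,q \right)} = - \frac{5}{8} + \frac{5}{6 - f} f = - \frac{5}{8} + \frac{5 f}{6 - f}$)
$x{\left(-9,9 \right)} + 73 J{\left(-11,-6 \right)} = 8 + 73 \frac{15 \left(2 - -33\right)}{8 \left(-6 - 11\right)} = 8 + 73 \frac{15 \left(2 + 33\right)}{8 \left(-17\right)} = 8 + 73 \cdot \frac{15}{8} \left(- \frac{1}{17}\right) 35 = 8 + 73 \left(- \frac{525}{136}\right) = 8 - \frac{38325}{136} = - \frac{37237}{136}$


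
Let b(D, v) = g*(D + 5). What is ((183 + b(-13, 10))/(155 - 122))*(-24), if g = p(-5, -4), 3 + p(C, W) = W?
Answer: -1912/11 ≈ -173.82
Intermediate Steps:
p(C, W) = -3 + W
g = -7 (g = -3 - 4 = -7)
b(D, v) = -35 - 7*D (b(D, v) = -7*(D + 5) = -7*(5 + D) = -35 - 7*D)
((183 + b(-13, 10))/(155 - 122))*(-24) = ((183 + (-35 - 7*(-13)))/(155 - 122))*(-24) = ((183 + (-35 + 91))/33)*(-24) = ((183 + 56)*(1/33))*(-24) = (239*(1/33))*(-24) = (239/33)*(-24) = -1912/11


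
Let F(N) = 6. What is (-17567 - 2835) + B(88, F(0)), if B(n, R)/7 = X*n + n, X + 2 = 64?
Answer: 18406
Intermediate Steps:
X = 62 (X = -2 + 64 = 62)
B(n, R) = 441*n (B(n, R) = 7*(62*n + n) = 7*(63*n) = 441*n)
(-17567 - 2835) + B(88, F(0)) = (-17567 - 2835) + 441*88 = -20402 + 38808 = 18406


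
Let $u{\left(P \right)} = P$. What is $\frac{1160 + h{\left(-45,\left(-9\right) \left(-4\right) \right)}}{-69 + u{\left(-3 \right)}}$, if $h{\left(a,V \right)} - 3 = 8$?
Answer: $- \frac{1171}{72} \approx -16.264$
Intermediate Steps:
$h{\left(a,V \right)} = 11$ ($h{\left(a,V \right)} = 3 + 8 = 11$)
$\frac{1160 + h{\left(-45,\left(-9\right) \left(-4\right) \right)}}{-69 + u{\left(-3 \right)}} = \frac{1160 + 11}{-69 - 3} = \frac{1171}{-72} = 1171 \left(- \frac{1}{72}\right) = - \frac{1171}{72}$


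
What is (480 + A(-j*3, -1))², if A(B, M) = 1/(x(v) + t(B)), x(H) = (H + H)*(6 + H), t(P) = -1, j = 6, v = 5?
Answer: 2737487041/11881 ≈ 2.3041e+5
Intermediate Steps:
x(H) = 2*H*(6 + H) (x(H) = (2*H)*(6 + H) = 2*H*(6 + H))
A(B, M) = 1/109 (A(B, M) = 1/(2*5*(6 + 5) - 1) = 1/(2*5*11 - 1) = 1/(110 - 1) = 1/109)
(480 + A(-j*3, -1))² = (480 + 1/109)² = (52321/109)² = 2737487041/11881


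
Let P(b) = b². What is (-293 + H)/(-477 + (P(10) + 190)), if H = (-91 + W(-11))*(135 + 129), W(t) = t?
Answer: 27221/187 ≈ 145.57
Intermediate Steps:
H = -26928 (H = (-91 - 11)*(135 + 129) = -102*264 = -26928)
(-293 + H)/(-477 + (P(10) + 190)) = (-293 - 26928)/(-477 + (10² + 190)) = -27221/(-477 + (100 + 190)) = -27221/(-477 + 290) = -27221/(-187) = -27221*(-1/187) = 27221/187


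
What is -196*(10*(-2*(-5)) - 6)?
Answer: -18424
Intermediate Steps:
-196*(10*(-2*(-5)) - 6) = -196*(10*10 - 6) = -196*(100 - 6) = -196*94 = -18424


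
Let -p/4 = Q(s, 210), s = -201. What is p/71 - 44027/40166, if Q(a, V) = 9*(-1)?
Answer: -1679941/2851786 ≈ -0.58908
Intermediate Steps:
Q(a, V) = -9
p = 36 (p = -4*(-9) = 36)
p/71 - 44027/40166 = 36/71 - 44027/40166 = -1679941/2851786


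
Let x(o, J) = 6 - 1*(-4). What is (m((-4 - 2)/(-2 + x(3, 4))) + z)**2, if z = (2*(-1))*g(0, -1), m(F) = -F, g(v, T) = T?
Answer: 121/16 ≈ 7.5625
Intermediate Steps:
x(o, J) = 10 (x(o, J) = 6 + 4 = 10)
z = 2 (z = (2*(-1))*(-1) = -2*(-1) = 2)
(m((-4 - 2)/(-2 + x(3, 4))) + z)**2 = (-(-4 - 2)/(-2 + 10) + 2)**2 = (-(-6)/8 + 2)**2 = (-1*(-3/4) + 2)**2 = (3/4 + 2)**2 = (11/4)**2 = 121/16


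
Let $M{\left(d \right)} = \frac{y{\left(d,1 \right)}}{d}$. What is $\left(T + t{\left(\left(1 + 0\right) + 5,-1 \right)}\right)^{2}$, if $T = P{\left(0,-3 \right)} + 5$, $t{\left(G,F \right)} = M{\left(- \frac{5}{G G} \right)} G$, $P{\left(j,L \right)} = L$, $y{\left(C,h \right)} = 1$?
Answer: $\frac{42436}{25} \approx 1697.4$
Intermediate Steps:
$M{\left(d \right)} = \frac{1}{d}$ ($M{\left(d \right)} = 1 \frac{1}{d} = \frac{1}{d}$)
$t{\left(G,F \right)} = - \frac{G^{3}}{5}$ ($t{\left(G,F \right)} = \frac{G}{\left(-5\right) \frac{1}{G G}} = \frac{G}{\left(-5\right) \frac{1}{G^{2}}} = - \frac{G^{2}}{5} G = - \frac{G^{3}}{5}$)
$T = 2$ ($T = -3 + 5 = 2$)
$\left(T + t{\left(\left(1 + 0\right) + 5,-1 \right)}\right)^{2} = \left(2 - \frac{\left(\left(1 + 0\right) + 5\right)^{3}}{5}\right)^{2} = \left(2 - \frac{\left(1 + 5\right)^{3}}{5}\right)^{2} = \left(2 - \frac{6^{3}}{5}\right)^{2} = \left(2 - \frac{216}{5}\right)^{2} = \left(- \frac{206}{5}\right)^{2} = \frac{42436}{25}$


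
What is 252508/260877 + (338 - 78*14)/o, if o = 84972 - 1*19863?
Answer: 1804871346/1887271177 ≈ 0.95634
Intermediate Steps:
o = 65109 (o = 84972 - 19863 = 65109)
252508/260877 + (338 - 78*14)/o = 252508/260877 + (338 - 78*14)/65109 = 252508*(1/260877) + (338 - 1092)*(1/65109) = 252508/260877 - 754*1/65109 = 252508/260877 - 754/65109 = 1804871346/1887271177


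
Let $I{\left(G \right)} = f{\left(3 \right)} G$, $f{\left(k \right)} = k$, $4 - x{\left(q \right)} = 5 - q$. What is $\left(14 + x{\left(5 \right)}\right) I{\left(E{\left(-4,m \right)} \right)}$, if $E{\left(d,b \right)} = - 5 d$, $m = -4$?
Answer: $1080$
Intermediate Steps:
$x{\left(q \right)} = -1 + q$ ($x{\left(q \right)} = 4 - \left(5 - q\right) = 4 + \left(-5 + q\right) = -1 + q$)
$I{\left(G \right)} = 3 G$
$\left(14 + x{\left(5 \right)}\right) I{\left(E{\left(-4,m \right)} \right)} = \left(14 + \left(-1 + 5\right)\right) 3 \left(\left(-5\right) \left(-4\right)\right) = \left(14 + 4\right) 3 \cdot 20 = 18 \cdot 60 = 1080$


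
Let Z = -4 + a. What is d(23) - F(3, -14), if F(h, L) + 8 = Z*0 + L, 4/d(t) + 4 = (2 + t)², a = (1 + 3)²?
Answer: 13666/621 ≈ 22.006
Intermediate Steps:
a = 16 (a = 4² = 16)
Z = 12 (Z = -4 + 16 = 12)
d(t) = 4/(-4 + (2 + t)²)
F(h, L) = -8 + L (F(h, L) = -8 + (12*0 + L) = -8 + (0 + L) = -8 + L)
d(23) - F(3, -14) = 4/(23*(4 + 23)) - (-8 - 14) = 4*(1/23)/27 - 1*(-22) = 4*(1/23)*(1/27) + 22 = 4/621 + 22 = 13666/621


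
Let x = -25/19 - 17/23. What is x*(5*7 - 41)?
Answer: 5388/437 ≈ 12.330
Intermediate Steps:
x = -898/437 (x = -25*1/19 - 17*1/23 = -25/19 - 17/23 = -898/437 ≈ -2.0549)
x*(5*7 - 41) = -898*(5*7 - 41)/437 = -898*(35 - 41)/437 = -898/437*(-6) = 5388/437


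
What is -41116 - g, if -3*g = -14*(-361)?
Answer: -118294/3 ≈ -39431.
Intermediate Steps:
g = -5054/3 (g = -(-14)*(-361)/3 = -⅓*5054 = -5054/3 ≈ -1684.7)
-41116 - g = -41116 - 1*(-5054/3) = -41116 + 5054/3 = -118294/3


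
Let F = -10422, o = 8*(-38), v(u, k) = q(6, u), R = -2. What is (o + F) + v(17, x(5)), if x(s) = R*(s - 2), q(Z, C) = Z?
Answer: -10720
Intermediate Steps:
x(s) = 4 - 2*s (x(s) = -2*(s - 2) = -2*(-2 + s) = 4 - 2*s)
v(u, k) = 6
o = -304
(o + F) + v(17, x(5)) = (-304 - 10422) + 6 = -10726 + 6 = -10720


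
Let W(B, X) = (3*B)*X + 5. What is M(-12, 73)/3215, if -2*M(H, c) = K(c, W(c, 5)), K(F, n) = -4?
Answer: 2/3215 ≈ 0.00062208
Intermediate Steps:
W(B, X) = 5 + 3*B*X (W(B, X) = 3*B*X + 5 = 5 + 3*B*X)
M(H, c) = 2 (M(H, c) = -1/2*(-4) = 2)
M(-12, 73)/3215 = 2/3215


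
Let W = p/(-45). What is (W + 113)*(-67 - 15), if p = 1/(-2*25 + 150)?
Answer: -20848459/2250 ≈ -9266.0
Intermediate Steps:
p = 1/100 (p = 1/(-50 + 150) = 1/100 ≈ 0.010000)
W = -1/4500 (W = (1/100)/(-45) = (1/100)*(-1/45) = -1/4500 ≈ -0.00022222)
(W + 113)*(-67 - 15) = (-1/4500 + 113)*(-67 - 15) = (508499/4500)*(-82) = -20848459/2250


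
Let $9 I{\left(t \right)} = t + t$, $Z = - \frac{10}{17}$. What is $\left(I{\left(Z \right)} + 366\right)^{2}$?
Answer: $\frac{3133536484}{23409} \approx 1.3386 \cdot 10^{5}$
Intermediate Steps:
$Z = - \frac{10}{17}$ ($Z = \left(-10\right) \frac{1}{17} = - \frac{10}{17} \approx -0.58823$)
$I{\left(t \right)} = \frac{2 t}{9}$ ($I{\left(t \right)} = \frac{t + t}{9} = \frac{2 t}{9}$)
$\left(I{\left(Z \right)} + 366\right)^{2} = \left(\frac{2}{9} \left(- \frac{10}{17}\right) + 366\right)^{2} = \left(- \frac{20}{153} + 366\right)^{2} = \left(\frac{55978}{153}\right)^{2} = \frac{3133536484}{23409}$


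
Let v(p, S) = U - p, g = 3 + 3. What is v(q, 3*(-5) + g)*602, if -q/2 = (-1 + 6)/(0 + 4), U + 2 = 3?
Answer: 2107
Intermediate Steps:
g = 6
U = 1 (U = -2 + 3 = 1)
q = -5/2 (q = -2*(-1 + 6)/(0 + 4) = -10/4 = -2*5/4 = -5/2 ≈ -2.5000)
v(p, S) = 1 - p
v(q, 3*(-5) + g)*602 = (1 - 1*(-5/2))*602 = (1 + 5/2)*602 = (7/2)*602 = 2107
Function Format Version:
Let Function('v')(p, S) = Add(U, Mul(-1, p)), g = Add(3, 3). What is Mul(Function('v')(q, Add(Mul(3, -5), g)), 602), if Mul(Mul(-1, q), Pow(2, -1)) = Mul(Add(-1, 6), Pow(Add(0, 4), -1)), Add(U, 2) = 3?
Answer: 2107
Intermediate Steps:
g = 6
U = 1 (U = Add(-2, 3) = 1)
q = Rational(-5, 2) (q = Mul(-2, Mul(Add(-1, 6), Pow(Add(0, 4), -1))) = Mul(-2, Mul(5, Pow(4, -1))) = Mul(-2, Mul(5, Rational(1, 4))) = Mul(-2, Rational(5, 4)) = Rational(-5, 2) ≈ -2.5000)
Function('v')(p, S) = Add(1, Mul(-1, p))
Mul(Function('v')(q, Add(Mul(3, -5), g)), 602) = Mul(Add(1, Mul(-1, Rational(-5, 2))), 602) = Mul(Add(1, Rational(5, 2)), 602) = Mul(Rational(7, 2), 602) = 2107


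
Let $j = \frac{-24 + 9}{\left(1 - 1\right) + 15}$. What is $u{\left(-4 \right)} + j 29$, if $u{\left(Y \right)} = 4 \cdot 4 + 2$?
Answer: $-11$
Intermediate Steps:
$u{\left(Y \right)} = 18$ ($u{\left(Y \right)} = 16 + 2 = 18$)
$j = -1$ ($j = - \frac{15}{\left(1 - 1\right) + 15} = - \frac{15}{0 + 15} = - \frac{15}{15} = \left(-15\right) \frac{1}{15} = -1$)
$u{\left(-4 \right)} + j 29 = 18 - 29 = -11$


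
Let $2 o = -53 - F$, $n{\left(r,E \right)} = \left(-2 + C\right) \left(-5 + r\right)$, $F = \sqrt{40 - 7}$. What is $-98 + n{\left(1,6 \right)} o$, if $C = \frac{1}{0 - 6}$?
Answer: $- \frac{983}{3} - \frac{13 \sqrt{33}}{3} \approx -352.56$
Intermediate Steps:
$C = - \frac{1}{6}$ ($C = \frac{1}{-6} = - \frac{1}{6} \approx -0.16667$)
$F = \sqrt{33} \approx 5.7446$
$n{\left(r,E \right)} = \frac{65}{6} - \frac{13 r}{6}$ ($n{\left(r,E \right)} = \left(-2 - \frac{1}{6}\right) \left(-5 + r\right) = - \frac{13 \left(-5 + r\right)}{6} = \frac{65}{6} - \frac{13 r}{6}$)
$o = - \frac{53}{2} - \frac{\sqrt{33}}{2}$ ($o = \frac{-53 - \sqrt{33}}{2} = - \frac{53}{2} - \frac{\sqrt{33}}{2} \approx -29.372$)
$-98 + n{\left(1,6 \right)} o = -98 + \left(\frac{65}{6} - \frac{13}{6}\right) \left(- \frac{53}{2} - \frac{\sqrt{33}}{2}\right) = -98 + \frac{26 \left(- \frac{53}{2} - \frac{\sqrt{33}}{2}\right)}{3} = -98 - \left(\frac{689}{3} + \frac{13 \sqrt{33}}{3}\right) = - \frac{983}{3} - \frac{13 \sqrt{33}}{3}$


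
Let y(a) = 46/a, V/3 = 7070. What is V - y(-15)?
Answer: 318196/15 ≈ 21213.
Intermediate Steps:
V = 21210 (V = 3*7070 = 21210)
V - y(-15) = 21210 - 46/(-15) = 21210 - 46*(-1)/15 = 21210 - 1*(-46/15) = 21210 + 46/15 = 318196/15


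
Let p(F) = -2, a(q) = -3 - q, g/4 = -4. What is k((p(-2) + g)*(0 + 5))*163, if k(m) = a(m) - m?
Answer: 28851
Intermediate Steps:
g = -16 (g = 4*(-4) = -16)
k(m) = -3 - 2*m (k(m) = (-3 - m) - m = -3 - 2*m)
k((p(-2) + g)*(0 + 5))*163 = (-3 - 2*(-2 - 16)*(0 + 5))*163 = (-3 - (-36)*5)*163 = (-3 - 2*(-90))*163 = (-3 + 180)*163 = 177*163 = 28851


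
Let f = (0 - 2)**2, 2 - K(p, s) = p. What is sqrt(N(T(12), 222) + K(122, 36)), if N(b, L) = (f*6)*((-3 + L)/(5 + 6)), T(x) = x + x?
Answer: 4*sqrt(2706)/11 ≈ 18.916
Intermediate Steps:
K(p, s) = 2 - p
T(x) = 2*x
f = 4 (f = (-2)**2 = 4)
N(b, L) = -72/11 + 24*L/11 (N(b, L) = (4*6)*((-3 + L)/(5 + 6)) = 24*((-3 + L)/11) = 24*((-3 + L)*(1/11)) = 24*(-3/11 + L/11) = -72/11 + 24*L/11)
sqrt(N(T(12), 222) + K(122, 36)) = sqrt((-72/11 + (24/11)*222) + (2 - 1*122)) = sqrt((-72/11 + 5328/11) + (2 - 122)) = sqrt(5256/11 - 120) = sqrt(3936/11) = 4*sqrt(2706)/11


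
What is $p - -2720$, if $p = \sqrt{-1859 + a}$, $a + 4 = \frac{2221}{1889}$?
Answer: $2720 + \frac{11 i \sqrt{54905674}}{1889} \approx 2720.0 + 43.149 i$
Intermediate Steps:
$a = - \frac{5335}{1889}$ ($a = -4 + \frac{2221}{1889} = - \frac{5335}{1889} \approx -2.8242$)
$p = \frac{11 i \sqrt{54905674}}{1889}$ ($p = \sqrt{-1859 - \frac{5335}{1889}} = \sqrt{- \frac{3516986}{1889}} = \frac{11 i \sqrt{54905674}}{1889} \approx 43.149 i$)
$p - -2720 = \frac{11 i \sqrt{54905674}}{1889} - -2720 = \frac{11 i \sqrt{54905674}}{1889} + 2720 = 2720 + \frac{11 i \sqrt{54905674}}{1889}$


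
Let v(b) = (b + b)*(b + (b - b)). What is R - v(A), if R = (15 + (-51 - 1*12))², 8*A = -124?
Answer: 3647/2 ≈ 1823.5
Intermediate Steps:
A = -31/2 (A = (⅛)*(-124) = -31/2 ≈ -15.500)
R = 2304 (R = (15 + (-51 - 12))² = (15 - 63)² = (-48)² = 2304)
v(b) = 2*b² (v(b) = (2*b)*(b + 0) = (2*b)*b = 2*b²)
R - v(A) = 2304 - 2*(-31/2)² = 2304 - 2*961/4 = 2304 - 1*961/2 = 2304 - 961/2 = 3647/2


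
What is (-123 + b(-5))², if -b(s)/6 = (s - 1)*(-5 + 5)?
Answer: 15129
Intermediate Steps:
b(s) = 0 (b(s) = -6*(s - 1)*(-5 + 5) = -6*(-1 + s)*0 = -6*0 = 0)
(-123 + b(-5))² = (-123 + 0)² = (-123)² = 15129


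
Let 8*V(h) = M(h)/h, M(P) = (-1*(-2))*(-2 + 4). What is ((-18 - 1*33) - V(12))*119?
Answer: -145775/24 ≈ -6074.0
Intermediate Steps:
M(P) = 4 (M(P) = 2*2 = 4)
V(h) = 1/(2*h) (V(h) = (4/h)/8 = 1/(2*h))
((-18 - 1*33) - V(12))*119 = ((-18 - 1*33) - 1/(2*12))*119 = ((-18 - 33) - 1/(2*12))*119 = (-51 - 1*1/24)*119 = (-51 - 1/24)*119 = -1225/24*119 = -145775/24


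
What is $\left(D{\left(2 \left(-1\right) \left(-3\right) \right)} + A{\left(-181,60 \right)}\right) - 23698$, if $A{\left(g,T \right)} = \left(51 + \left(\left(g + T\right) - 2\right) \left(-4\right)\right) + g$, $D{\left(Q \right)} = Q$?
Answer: $-23330$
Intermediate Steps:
$A{\left(g,T \right)} = 59 - 4 T - 3 g$ ($A{\left(g,T \right)} = \left(51 + \left(\left(T + g\right) - 2\right) \left(-4\right)\right) + g = \left(51 + \left(-2 + T + g\right) \left(-4\right)\right) + g = \left(51 - \left(-8 + 4 T + 4 g\right)\right) + g = \left(59 - 4 T - 4 g\right) + g = 59 - 4 T - 3 g$)
$\left(D{\left(2 \left(-1\right) \left(-3\right) \right)} + A{\left(-181,60 \right)}\right) - 23698 = \left(2 \left(-1\right) \left(-3\right) - -362\right) - 23698 = \left(\left(-2\right) \left(-3\right) + \left(59 - 240 + 543\right)\right) - 23698 = \left(6 + 362\right) - 23698 = 368 - 23698 = -23330$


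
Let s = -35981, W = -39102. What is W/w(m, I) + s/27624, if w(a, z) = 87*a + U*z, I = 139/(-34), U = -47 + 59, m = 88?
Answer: -547990547/85054296 ≈ -6.4428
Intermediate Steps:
U = 12
I = -139/34 (I = 139*(-1/34) = -139/34 ≈ -4.0882)
w(a, z) = 12*z + 87*a (w(a, z) = 87*a + 12*z = 12*z + 87*a)
W/w(m, I) + s/27624 = -39102/(12*(-139/34) + 87*88) - 35981/27624 = -39102/(-834/17 + 7656) - 35981*1/27624 = -39102/129318/17 - 35981/27624 = -39102*17/129318 - 35981/27624 = -15827/3079 - 35981/27624 = -547990547/85054296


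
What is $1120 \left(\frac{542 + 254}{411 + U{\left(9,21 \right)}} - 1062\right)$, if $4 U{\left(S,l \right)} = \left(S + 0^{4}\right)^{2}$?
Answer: $- \frac{409643584}{345} \approx -1.1874 \cdot 10^{6}$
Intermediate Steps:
$U{\left(S,l \right)} = \frac{S^{2}}{4}$ ($U{\left(S,l \right)} = \frac{\left(S + 0^{4}\right)^{2}}{4} = \frac{\left(S + 0\right)^{2}}{4} = \frac{S^{2}}{4}$)
$1120 \left(\frac{542 + 254}{411 + U{\left(9,21 \right)}} - 1062\right) = 1120 \left(\frac{542 + 254}{411 + \frac{9^{2}}{4}} - 1062\right) = 1120 \left(\frac{796}{411 + \frac{1}{4} \cdot 81} - 1062\right) = 1120 \left(\frac{796}{411 + \frac{81}{4}} - 1062\right) = 1120 \left(\frac{796}{\frac{1725}{4}} - 1062\right) = 1120 \left(796 \cdot \frac{4}{1725} - 1062\right) = 1120 \left(\frac{3184}{1725} - 1062\right) = 1120 \left(- \frac{1828766}{1725}\right) = - \frac{409643584}{345}$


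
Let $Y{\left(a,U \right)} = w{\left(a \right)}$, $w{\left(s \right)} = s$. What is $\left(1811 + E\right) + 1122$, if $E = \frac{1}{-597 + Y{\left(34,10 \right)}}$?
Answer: $\frac{1651278}{563} \approx 2933.0$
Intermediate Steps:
$Y{\left(a,U \right)} = a$
$E = - \frac{1}{563}$ ($E = \frac{1}{-597 + 34} = \frac{1}{-563} = - \frac{1}{563} \approx -0.0017762$)
$\left(1811 + E\right) + 1122 = \left(1811 - \frac{1}{563}\right) + 1122 = \frac{1019592}{563} + 1122 = \frac{1651278}{563}$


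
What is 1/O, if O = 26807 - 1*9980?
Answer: 1/16827 ≈ 5.9428e-5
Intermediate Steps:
O = 16827 (O = 26807 - 9980 = 16827)
1/O = 1/16827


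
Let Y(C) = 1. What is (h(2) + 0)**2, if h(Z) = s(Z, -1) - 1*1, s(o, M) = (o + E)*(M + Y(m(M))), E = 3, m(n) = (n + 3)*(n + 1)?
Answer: 1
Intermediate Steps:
m(n) = (1 + n)*(3 + n) (m(n) = (3 + n)*(1 + n) = (1 + n)*(3 + n))
s(o, M) = (1 + M)*(3 + o) (s(o, M) = (o + 3)*(M + 1) = (3 + o)*(1 + M) = (1 + M)*(3 + o))
h(Z) = -1 (h(Z) = (3 + Z + 3*(-1) - Z) - 1*1 = (3 + Z - 3 - Z) - 1 = 0 - 1 = -1)
(h(2) + 0)**2 = (-1 + 0)**2 = (-1)**2 = 1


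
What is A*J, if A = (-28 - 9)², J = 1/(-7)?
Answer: -1369/7 ≈ -195.57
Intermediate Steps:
J = -⅐ ≈ -0.14286
A = 1369 (A = (-37)² = 1369)
A*J = 1369*(-⅐) = -1369/7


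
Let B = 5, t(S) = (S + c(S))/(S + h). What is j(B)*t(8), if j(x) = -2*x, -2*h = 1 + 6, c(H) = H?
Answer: -320/9 ≈ -35.556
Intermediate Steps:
h = -7/2 (h = -(1 + 6)/2 = -½*7 = -7/2 ≈ -3.5000)
t(S) = 2*S/(-7/2 + S) (t(S) = (S + S)/(S - 7/2) = (2*S)/(-7/2 + S) = 2*S/(-7/2 + S))
j(B)*t(8) = (-2*5)*(4*8/(-7 + 2*8)) = -40*8/(-7 + 16) = -40*8/9 = -10*32/9 = -320/9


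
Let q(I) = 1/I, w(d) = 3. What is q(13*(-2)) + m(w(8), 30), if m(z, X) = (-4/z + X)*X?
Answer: 22359/26 ≈ 859.96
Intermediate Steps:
m(z, X) = X*(X - 4/z) (m(z, X) = (X - 4/z)*X = X*(X - 4/z))
q(13*(-2)) + m(w(8), 30) = 1/(13*(-2)) + 30*(-4 + 30*3)/3 = 1/(-26) + 30*(⅓)*(-4 + 90) = -1/26 + 30*(⅓)*86 = -1/26 + 860 = 22359/26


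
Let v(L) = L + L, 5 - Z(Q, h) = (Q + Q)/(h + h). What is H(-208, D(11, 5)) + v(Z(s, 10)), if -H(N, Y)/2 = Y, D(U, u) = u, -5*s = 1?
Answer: 1/25 ≈ 0.040000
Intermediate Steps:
s = -⅕ (s = -⅕*1 = -⅕ ≈ -0.20000)
Z(Q, h) = 5 - Q/h (Z(Q, h) = 5 - (Q + Q)/(h + h) = 5 - 2*Q/(2*h) = 5 - 2*Q*1/(2*h) = 5 - Q/h)
H(N, Y) = -2*Y
v(L) = 2*L
H(-208, D(11, 5)) + v(Z(s, 10)) = -2*5 + 2*(5 - 1*(-⅕)/10) = -10 + 2*(5 - 1*(-⅕)*⅒) = -10 + 2*(5 + 1/50) = -10 + 2*(251/50) = -10 + 251/25 = 1/25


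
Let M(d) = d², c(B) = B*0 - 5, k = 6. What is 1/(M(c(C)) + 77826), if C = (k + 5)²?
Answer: 1/77851 ≈ 1.2845e-5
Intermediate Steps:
C = 121 (C = (6 + 5)² = 11² = 121)
c(B) = -5 (c(B) = 0 - 5 = -5)
1/(M(c(C)) + 77826) = 1/((-5)² + 77826) = 1/(25 + 77826) = 1/77851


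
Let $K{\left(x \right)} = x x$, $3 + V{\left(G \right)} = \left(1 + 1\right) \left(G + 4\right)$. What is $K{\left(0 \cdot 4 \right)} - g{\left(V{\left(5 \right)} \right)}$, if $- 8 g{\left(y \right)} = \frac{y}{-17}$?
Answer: $- \frac{15}{136} \approx -0.11029$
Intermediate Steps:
$V{\left(G \right)} = 5 + 2 G$ ($V{\left(G \right)} = -3 + \left(1 + 1\right) \left(G + 4\right) = -3 + 2 \left(4 + G\right) = -3 + \left(8 + 2 G\right) = 5 + 2 G$)
$K{\left(x \right)} = x^{2}$
$g{\left(y \right)} = \frac{y}{136}$ ($g{\left(y \right)} = - \frac{y \frac{1}{-17}}{8} = - \frac{y \left(- \frac{1}{17}\right)}{8} = - \frac{\left(- \frac{1}{17}\right) y}{8} = \frac{y}{136}$)
$K{\left(0 \cdot 4 \right)} - g{\left(V{\left(5 \right)} \right)} = \left(0 \cdot 4\right)^{2} - \frac{5 + 2 \cdot 5}{136} = 0^{2} - \frac{5 + 10}{136} = 0 - \frac{1}{136} \cdot 15 = 0 - \frac{15}{136} = - \frac{15}{136}$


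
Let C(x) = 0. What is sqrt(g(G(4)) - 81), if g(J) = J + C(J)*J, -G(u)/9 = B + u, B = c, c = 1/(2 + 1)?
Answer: 2*I*sqrt(30) ≈ 10.954*I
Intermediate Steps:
c = 1/3 ≈ 0.33333
B = 1/3 ≈ 0.33333
G(u) = -3 - 9*u (G(u) = -9*(1/3 + u) = -3 - 9*u)
g(J) = J (g(J) = J + 0*J = J + 0 = J)
sqrt(g(G(4)) - 81) = sqrt((-3 - 9*4) - 81) = sqrt((-3 - 36) - 81) = sqrt(-39 - 81) = sqrt(-120) = 2*I*sqrt(30)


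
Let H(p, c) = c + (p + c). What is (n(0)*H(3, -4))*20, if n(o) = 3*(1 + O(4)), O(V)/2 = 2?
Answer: -1500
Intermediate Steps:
O(V) = 4 (O(V) = 2*2 = 4)
n(o) = 15 (n(o) = 3*(1 + 4) = 3*5 = 15)
H(p, c) = p + 2*c (H(p, c) = c + (c + p) = p + 2*c)
(n(0)*H(3, -4))*20 = (15*(3 + 2*(-4)))*20 = (15*(3 - 8))*20 = (15*(-5))*20 = -75*20 = -1500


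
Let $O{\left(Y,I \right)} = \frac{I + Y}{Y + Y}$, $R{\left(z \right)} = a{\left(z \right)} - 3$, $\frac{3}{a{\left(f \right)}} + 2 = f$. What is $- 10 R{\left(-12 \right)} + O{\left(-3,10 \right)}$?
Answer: $\frac{1301}{42} \approx 30.976$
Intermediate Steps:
$a{\left(f \right)} = \frac{3}{-2 + f}$
$R{\left(z \right)} = -3 + \frac{3}{-2 + z}$ ($R{\left(z \right)} = \frac{3}{-2 + z} - 3 = -3 + \frac{3}{-2 + z}$)
$O{\left(Y,I \right)} = \frac{I + Y}{2 Y}$
$- 10 R{\left(-12 \right)} + O{\left(-3,10 \right)} = - 10 \frac{3 \left(3 - -12\right)}{-2 - 12} + \frac{10 - 3}{2 \left(-3\right)} = - 10 \frac{3 \left(3 + 12\right)}{-14} + \frac{1}{2} \left(- \frac{1}{3}\right) 7 = - 10 \cdot 3 \left(- \frac{1}{14}\right) 15 - \frac{7}{6} = \left(-10\right) \left(- \frac{45}{14}\right) - \frac{7}{6} = \frac{225}{7} - \frac{7}{6} = \frac{1301}{42}$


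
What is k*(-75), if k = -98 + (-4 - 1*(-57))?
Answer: 3375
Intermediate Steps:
k = -45 (k = -98 + (-4 + 57) = -98 + 53 = -45)
k*(-75) = -45*(-75) = 3375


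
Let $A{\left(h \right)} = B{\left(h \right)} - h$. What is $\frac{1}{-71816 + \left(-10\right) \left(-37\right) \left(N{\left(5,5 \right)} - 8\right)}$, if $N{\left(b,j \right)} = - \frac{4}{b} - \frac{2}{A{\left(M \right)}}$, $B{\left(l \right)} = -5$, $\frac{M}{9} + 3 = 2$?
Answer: $- \frac{1}{75257} \approx -1.3288 \cdot 10^{-5}$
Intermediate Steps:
$M = -9$ ($M = -27 + 9 \cdot 2 = -27 + 18 = -9$)
$A{\left(h \right)} = -5 - h$
$N{\left(b,j \right)} = - \frac{1}{2} - \frac{4}{b}$ ($N{\left(b,j \right)} = - \frac{4}{b} - \frac{2}{-5 - -9} = - \frac{4}{b} - \frac{2}{-5 + 9} = - \frac{4}{b} - \frac{2}{4} = - \frac{4}{b} - \frac{1}{2} = - \frac{1}{2} - \frac{4}{b}$)
$\frac{1}{-71816 + \left(-10\right) \left(-37\right) \left(N{\left(5,5 \right)} - 8\right)} = \frac{1}{-71816 + \left(-10\right) \left(-37\right) \left(\frac{-8 - 5}{2 \cdot 5} - 8\right)} = \frac{1}{-71816 + 370 \left(\frac{1}{2} \cdot \frac{1}{5} \left(-8 - 5\right) - 8\right)} = \frac{1}{-71816 + 370 \left(\frac{1}{2} \cdot \frac{1}{5} \left(-13\right) - 8\right)} = \frac{1}{-71816 + 370 \left(- \frac{13}{10} - 8\right)} = \frac{1}{-71816 + 370 \left(- \frac{93}{10}\right)} = \frac{1}{-71816 - 3441} = \frac{1}{-75257} = - \frac{1}{75257}$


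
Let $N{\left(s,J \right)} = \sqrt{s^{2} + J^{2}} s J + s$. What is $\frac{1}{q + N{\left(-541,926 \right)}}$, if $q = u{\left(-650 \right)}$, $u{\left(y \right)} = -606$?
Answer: $\frac{1147}{288651374936589883} - \frac{500966 \sqrt{1150157}}{288651374936589883} \approx -1.8613 \cdot 10^{-9}$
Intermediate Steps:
$q = -606$
$N{\left(s,J \right)} = s + J s \sqrt{J^{2} + s^{2}}$ ($N{\left(s,J \right)} = \sqrt{J^{2} + s^{2}} s J + s = s \sqrt{J^{2} + s^{2}} J + s = J s \sqrt{J^{2} + s^{2}} + s = s + J s \sqrt{J^{2} + s^{2}}$)
$\frac{1}{q + N{\left(-541,926 \right)}} = \frac{1}{-606 - 541 \left(1 + 926 \sqrt{926^{2} + \left(-541\right)^{2}}\right)} = \frac{1}{-606 - 541 \left(1 + 926 \sqrt{857476 + 292681}\right)} = \frac{1}{-606 - 541 \left(1 + 926 \sqrt{1150157}\right)} = \frac{1}{-606 - \left(541 + 500966 \sqrt{1150157}\right)} = \frac{1}{-1147 - 500966 \sqrt{1150157}}$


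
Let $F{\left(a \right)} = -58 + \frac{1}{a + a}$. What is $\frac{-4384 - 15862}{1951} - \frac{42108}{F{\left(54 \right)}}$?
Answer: $\frac{8745691766}{12219113} \approx 715.74$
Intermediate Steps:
$F{\left(a \right)} = -58 + \frac{1}{2 a}$
$\frac{-4384 - 15862}{1951} - \frac{42108}{F{\left(54 \right)}} = \frac{-4384 - 15862}{1951} - \frac{42108}{-58 + \frac{1}{2 \cdot 54}} = \left(-4384 - 15862\right) \frac{1}{1951} - \frac{42108}{-58 + \frac{1}{2} \cdot \frac{1}{54}} = \left(-20246\right) \frac{1}{1951} - \frac{42108}{-58 + \frac{1}{108}} = - \frac{20246}{1951} - \frac{42108}{- \frac{6263}{108}} = - \frac{20246}{1951} - - \frac{4547664}{6263} = - \frac{20246}{1951} + \frac{4547664}{6263} = \frac{8745691766}{12219113}$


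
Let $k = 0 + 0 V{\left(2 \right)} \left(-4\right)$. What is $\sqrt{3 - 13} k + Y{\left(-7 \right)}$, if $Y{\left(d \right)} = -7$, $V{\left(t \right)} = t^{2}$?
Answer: $-7$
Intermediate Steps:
$k = 0$ ($k = 0 + 0 \cdot 2^{2} \left(-4\right) = 0 + 0 \cdot 4 \left(-4\right) = 0 + 0 \left(-16\right) = 0 + 0 = 0$)
$\sqrt{3 - 13} k + Y{\left(-7 \right)} = \sqrt{3 - 13} \cdot 0 - 7 = \sqrt{-10} \cdot 0 - 7 = i \sqrt{10} \cdot 0 - 7 = 0 - 7 = -7$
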